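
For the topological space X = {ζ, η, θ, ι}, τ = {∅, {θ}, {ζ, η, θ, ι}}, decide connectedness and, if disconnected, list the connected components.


(X, τ) is connected.

Find clopen sets (U ∈ τ with X ∖ U ∈ τ):
  U = ∅, X ∖ U = {ζ, η, θ, ι} — both open, so U is clopen.
  U = {ζ, η, θ, ι}, X ∖ U = ∅ — both open, so U is clopen.
Only trivial clopens (∅ and X) exist, so (X, τ) is connected.
Compute connected components by grouping points that agree on all clopens:
  component: {ζ, η, θ, ι}


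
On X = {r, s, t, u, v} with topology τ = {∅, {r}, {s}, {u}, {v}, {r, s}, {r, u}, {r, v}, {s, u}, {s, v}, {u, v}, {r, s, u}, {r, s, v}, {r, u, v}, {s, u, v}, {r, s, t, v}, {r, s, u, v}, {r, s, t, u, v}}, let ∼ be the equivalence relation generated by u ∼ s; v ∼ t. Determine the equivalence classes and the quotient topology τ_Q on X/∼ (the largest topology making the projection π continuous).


X/∼ = {[r], [s=u], [t=v]}; |τ_Q| = 5.

Equivalence classes: [r], [s=u], [t=v].
Quotient map π: X → X/∼ sends r ↦ [r], s ↦ [s=u], t ↦ [t=v], u ↦ [s=u], v ↦ [t=v].
For each subset V ⊆ X/∼, compute π^{-1}(V) ⊆ X and check whether π^{-1}(V) ∈ τ. V is open in τ_Q iff π^{-1}(V) ∈ τ.
  V = {}: π^{-1}(V) = ∅ ∈ τ ✓.
  V = {[r]}: π^{-1}(V) = {r} ∈ τ ✓.
  V = {[s=u]}: π^{-1}(V) = {s, u} ∈ τ ✓.
  V = {[r], [s=u]}: π^{-1}(V) = {r, s, u} ∈ τ ✓.
  V = {[t=v]}: π^{-1}(V) = {t, v} ∉ τ ✗.
  V = {[r], [t=v]}: π^{-1}(V) = {r, t, v} ∉ τ ✗.
  V = {[s=u], [t=v]}: π^{-1}(V) = {s, t, u, v} ∉ τ ✗.
  V = {[r], [s=u], [t=v]}: π^{-1}(V) = {r, s, t, u, v} ∈ τ ✓.
Open sets in the quotient: τ_Q = {{}, {[r]}, {[s=u]}, {[r], [s=u]}, {[r], [s=u], [t=v]}} (5 elements).


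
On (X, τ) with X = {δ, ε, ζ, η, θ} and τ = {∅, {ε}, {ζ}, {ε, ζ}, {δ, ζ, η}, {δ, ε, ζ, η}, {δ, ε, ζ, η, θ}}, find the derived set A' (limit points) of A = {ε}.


A' = {θ}

For each x ∈ X, list the open sets U ∈ τ with x ∈ U, then check whether U ∩ (A ∖ {x}) ≠ ∅ for every such U.
  x = δ: open {δ, ζ, η} ∋ x has {δ, ζ, η} ∩ (A ∖ {δ}) = ∅, so x is NOT a limit point.
  x = ε: open {ε} ∋ x has {ε} ∩ (A ∖ {ε}) = ∅, so x is NOT a limit point.
  x = ζ: open {ζ} ∋ x has {ζ} ∩ (A ∖ {ζ}) = ∅, so x is NOT a limit point.
  x = η: open {δ, ζ, η} ∋ x has {δ, ζ, η} ∩ (A ∖ {η}) = ∅, so x is NOT a limit point.
  x = θ: opens ∋ x are {δ, ε, ζ, η, θ}; each meets A ∖ {θ}, so x IS a limit point.
Collecting: A' = {θ}.


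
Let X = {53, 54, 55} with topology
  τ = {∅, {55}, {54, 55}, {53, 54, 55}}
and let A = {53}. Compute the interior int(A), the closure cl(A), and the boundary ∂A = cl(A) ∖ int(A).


int(A) = ∅, cl(A) = {53}, ∂A = {53}.

Closed sets in (X, τ) are complements of opens:
  closed(X, τ) = {∅, {53}, {53, 54}, {53, 54, 55}}.
int(A) = ⋃ {U ∈ τ : U ⊆ A}. Opens contained in A: ∅.
Taking the union of these: int(A) = ∅.
cl(A) = ⋂ {C closed : A ⊆ C}. Closed sets containing A: {53}, {53, 54}, {53, 54, 55}.
Intersecting these: cl(A) = {53}.
∂A = cl(A) ∖ int(A) = {53} ∖ ∅ = {53}.


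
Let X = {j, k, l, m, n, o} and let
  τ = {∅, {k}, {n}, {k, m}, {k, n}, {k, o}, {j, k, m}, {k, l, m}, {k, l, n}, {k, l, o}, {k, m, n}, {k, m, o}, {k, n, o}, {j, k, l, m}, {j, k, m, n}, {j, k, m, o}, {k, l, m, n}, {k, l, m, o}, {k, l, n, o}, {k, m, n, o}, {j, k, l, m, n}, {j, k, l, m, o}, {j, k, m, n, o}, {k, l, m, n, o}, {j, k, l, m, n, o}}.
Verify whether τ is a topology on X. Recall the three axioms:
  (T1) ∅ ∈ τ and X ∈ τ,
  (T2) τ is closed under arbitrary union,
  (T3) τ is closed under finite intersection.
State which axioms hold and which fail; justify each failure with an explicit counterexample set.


τ is NOT a topology on X.

Axiom (T1): ∅ ∈ τ? Yes; X ∈ τ? Yes.
Axiom (T2/T3): check pairwise unions and intersections of members of τ.
Counterexample for (T3): {k, l, m} ∩ {k, l, n} = {k, l} ∉ τ. Therefore τ is NOT a topology.


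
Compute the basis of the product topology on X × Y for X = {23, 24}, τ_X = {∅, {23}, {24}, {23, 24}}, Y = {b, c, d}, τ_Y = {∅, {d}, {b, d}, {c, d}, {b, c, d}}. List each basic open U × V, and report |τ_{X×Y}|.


Basis B = {∅ × ∅, {23} × {d}, {24} × {d}, {23} × {b, d}, {23} × {c, d}, {23, 24} × {d}, {24} × {b, d}, {24} × {c, d}, {23} × {b, c, d}, {24} × {b, c, d}, {23, 24} × {b, d}, {23, 24} × {c, d}, {23, 24} × {b, c, d}}; |τ_{X×Y}| = 25.

Enumerate products U × V with U ∈ τ_X, V ∈ τ_Y (deduplicated):
  ∅ × ∅ = {} (∅)
  {23} × {d} = {(23,d)}
  {24} × {d} = {(24,d)}
  {23} × {b, d} = {(23,b), (23,d)}
  {23} × {c, d} = {(23,c), (23,d)}
  {23, 24} × {d} = {(23,d), (24,d)}
  {24} × {b, d} = {(24,b), (24,d)}
  {24} × {c, d} = {(24,c), (24,d)}
  {23} × {b, c, d} = {(23,b), (23,c), (23,d)}
  {24} × {b, c, d} = {(24,b), (24,c), (24,d)}
  {23, 24} × {b, d} = {(23,b), (23,d), (24,b), (24,d)}
  {23, 24} × {c, d} = {(23,c), (23,d), (24,c), (24,d)}
  {23, 24} × {b, c, d} = {(23,b), (23,c), (23,d), (24,b), (24,c), (24,d)}
These 13 distinct sets form the basis B.
Close under arbitrary unions to get τ_{X×Y}; counting gives |τ_{X×Y}| = 25.


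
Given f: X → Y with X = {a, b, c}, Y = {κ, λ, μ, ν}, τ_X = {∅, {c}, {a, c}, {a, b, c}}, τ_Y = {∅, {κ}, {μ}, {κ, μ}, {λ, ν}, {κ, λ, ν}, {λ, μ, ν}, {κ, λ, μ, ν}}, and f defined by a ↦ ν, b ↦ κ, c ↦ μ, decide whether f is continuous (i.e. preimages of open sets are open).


f is NOT continuous.

Compute f^{-1}(U) for each U ∈ τ_Y:
  U = ∅: f^{-1}(U) = ∅ ∈ τ_X ✓.
  U = {κ}: f^{-1}(U) = {b} ∉ τ_X ✗.
  U = {μ}: f^{-1}(U) = {c} ∈ τ_X ✓.
  U = {κ, μ}: f^{-1}(U) = {b, c} ∉ τ_X ✗.
  U = {λ, ν}: f^{-1}(U) = {a} ∉ τ_X ✗.
  U = {κ, λ, ν}: f^{-1}(U) = {a, b} ∉ τ_X ✗.
  U = {λ, μ, ν}: f^{-1}(U) = {a, c} ∈ τ_X ✓.
  U = {κ, λ, μ, ν}: f^{-1}(U) = {a, b, c} ∈ τ_X ✓.
Found U = {κ} with f^{-1}(U) = {b} not in τ_X. Therefore f is NOT continuous.


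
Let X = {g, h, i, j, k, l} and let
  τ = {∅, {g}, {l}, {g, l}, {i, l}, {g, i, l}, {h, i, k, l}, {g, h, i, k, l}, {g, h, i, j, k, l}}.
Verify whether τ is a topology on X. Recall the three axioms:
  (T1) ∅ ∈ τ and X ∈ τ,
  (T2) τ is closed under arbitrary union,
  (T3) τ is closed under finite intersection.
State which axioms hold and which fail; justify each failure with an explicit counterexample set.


τ IS a topology on X.

Axiom (T1): ∅ ∈ τ? Yes; X ∈ τ? Yes.
Axiom (T2/T3): check pairwise unions and intersections of members of τ.
All pairwise intersections and unions checked — each lies in τ. Therefore τ satisfies (T1), (T2), (T3): it IS a topology on X.


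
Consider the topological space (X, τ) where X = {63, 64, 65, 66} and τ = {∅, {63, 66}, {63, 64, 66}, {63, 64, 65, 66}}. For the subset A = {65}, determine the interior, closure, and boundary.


int(A) = ∅, cl(A) = {65}, ∂A = {65}.

Closed sets in (X, τ) are complements of opens:
  closed(X, τ) = {∅, {65}, {64, 65}, {63, 64, 65, 66}}.
int(A) = ⋃ {U ∈ τ : U ⊆ A}. Opens contained in A: ∅.
Taking the union of these: int(A) = ∅.
cl(A) = ⋂ {C closed : A ⊆ C}. Closed sets containing A: {65}, {64, 65}, {63, 64, 65, 66}.
Intersecting these: cl(A) = {65}.
∂A = cl(A) ∖ int(A) = {65} ∖ ∅ = {65}.


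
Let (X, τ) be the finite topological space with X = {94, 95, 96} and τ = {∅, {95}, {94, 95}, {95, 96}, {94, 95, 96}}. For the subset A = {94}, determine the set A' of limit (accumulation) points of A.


A' = ∅

For each x ∈ X, list the open sets U ∈ τ with x ∈ U, then check whether U ∩ (A ∖ {x}) ≠ ∅ for every such U.
  x = 94: open {94, 95} ∋ x has {94, 95} ∩ (A ∖ {94}) = ∅, so x is NOT a limit point.
  x = 95: open {95} ∋ x has {95} ∩ (A ∖ {95}) = ∅, so x is NOT a limit point.
  x = 96: open {95, 96} ∋ x has {95, 96} ∩ (A ∖ {96}) = ∅, so x is NOT a limit point.
Collecting: A' = ∅.


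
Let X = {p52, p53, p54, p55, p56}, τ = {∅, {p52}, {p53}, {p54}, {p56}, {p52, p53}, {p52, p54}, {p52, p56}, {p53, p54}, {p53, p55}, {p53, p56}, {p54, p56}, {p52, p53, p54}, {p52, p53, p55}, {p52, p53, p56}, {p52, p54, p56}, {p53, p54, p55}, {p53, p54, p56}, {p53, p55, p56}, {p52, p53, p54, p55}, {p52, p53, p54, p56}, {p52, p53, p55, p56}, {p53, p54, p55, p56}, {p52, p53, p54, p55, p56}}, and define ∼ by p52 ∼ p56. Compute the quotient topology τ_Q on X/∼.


X/∼ = {[p52=p56], [p53], [p54], [p55]}; |τ_Q| = 12.

Equivalence classes: [p52=p56], [p53], [p54], [p55].
Quotient map π: X → X/∼ sends p52 ↦ [p52=p56], p53 ↦ [p53], p54 ↦ [p54], p55 ↦ [p55], p56 ↦ [p52=p56].
For each subset V ⊆ X/∼, compute π^{-1}(V) ⊆ X and check whether π^{-1}(V) ∈ τ. V is open in τ_Q iff π^{-1}(V) ∈ τ.
  V = {}: π^{-1}(V) = ∅ ∈ τ ✓.
  V = {[p52=p56]}: π^{-1}(V) = {p52, p56} ∈ τ ✓.
  V = {[p53]}: π^{-1}(V) = {p53} ∈ τ ✓.
  V = {[p52=p56], [p53]}: π^{-1}(V) = {p52, p53, p56} ∈ τ ✓.
  V = {[p54]}: π^{-1}(V) = {p54} ∈ τ ✓.
  V = {[p52=p56], [p54]}: π^{-1}(V) = {p52, p54, p56} ∈ τ ✓.
  V = {[p53], [p54]}: π^{-1}(V) = {p53, p54} ∈ τ ✓.
  V = {[p52=p56], [p53], [p54]}: π^{-1}(V) = {p52, p53, p54, p56} ∈ τ ✓.
  V = {[p55]}: π^{-1}(V) = {p55} ∉ τ ✗.
  V = {[p52=p56], [p55]}: π^{-1}(V) = {p52, p55, p56} ∉ τ ✗.
  V = {[p53], [p55]}: π^{-1}(V) = {p53, p55} ∈ τ ✓.
  V = {[p52=p56], [p53], [p55]}: π^{-1}(V) = {p52, p53, p55, p56} ∈ τ ✓.
  V = {[p54], [p55]}: π^{-1}(V) = {p54, p55} ∉ τ ✗.
  V = {[p52=p56], [p54], [p55]}: π^{-1}(V) = {p52, p54, p55, p56} ∉ τ ✗.
  V = {[p53], [p54], [p55]}: π^{-1}(V) = {p53, p54, p55} ∈ τ ✓.
  V = {[p52=p56], [p53], [p54], [p55]}: π^{-1}(V) = {p52, p53, p54, p55, p56} ∈ τ ✓.
Open sets in the quotient: τ_Q = {{}, {[p52=p56]}, {[p53]}, {[p52=p56], [p53]}, {[p54]}, {[p52=p56], [p54]}, {[p53], [p54]}, {[p52=p56], [p53], [p54]}, {[p53], [p55]}, {[p52=p56], [p53], [p55]}, {[p53], [p54], [p55]}, {[p52=p56], [p53], [p54], [p55]}} (12 elements).


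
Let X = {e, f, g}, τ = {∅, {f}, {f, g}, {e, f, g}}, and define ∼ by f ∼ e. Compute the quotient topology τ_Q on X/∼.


X/∼ = {[e=f], [g]}; |τ_Q| = 2.

Equivalence classes: [e=f], [g].
Quotient map π: X → X/∼ sends e ↦ [e=f], f ↦ [e=f], g ↦ [g].
For each subset V ⊆ X/∼, compute π^{-1}(V) ⊆ X and check whether π^{-1}(V) ∈ τ. V is open in τ_Q iff π^{-1}(V) ∈ τ.
  V = {}: π^{-1}(V) = ∅ ∈ τ ✓.
  V = {[e=f]}: π^{-1}(V) = {e, f} ∉ τ ✗.
  V = {[g]}: π^{-1}(V) = {g} ∉ τ ✗.
  V = {[e=f], [g]}: π^{-1}(V) = {e, f, g} ∈ τ ✓.
Open sets in the quotient: τ_Q = {{}, {[e=f], [g]}} (2 elements).


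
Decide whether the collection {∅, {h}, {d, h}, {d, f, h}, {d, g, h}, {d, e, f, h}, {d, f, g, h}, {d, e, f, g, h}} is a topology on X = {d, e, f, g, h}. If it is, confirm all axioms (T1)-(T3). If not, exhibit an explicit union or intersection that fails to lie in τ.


τ IS a topology on X.

Axiom (T1): ∅ ∈ τ? Yes; X ∈ τ? Yes.
Axiom (T2/T3): check pairwise unions and intersections of members of τ.
All pairwise intersections and unions checked — each lies in τ. Therefore τ satisfies (T1), (T2), (T3): it IS a topology on X.


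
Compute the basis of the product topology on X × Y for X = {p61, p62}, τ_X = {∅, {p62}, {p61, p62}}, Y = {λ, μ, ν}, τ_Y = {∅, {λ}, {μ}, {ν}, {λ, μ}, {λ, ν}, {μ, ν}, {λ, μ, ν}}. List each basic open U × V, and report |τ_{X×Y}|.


Basis B = {∅ × ∅, {p62} × {λ}, {p62} × {μ}, {p62} × {ν}, {p61, p62} × {λ}, {p61, p62} × {μ}, {p61, p62} × {ν}, {p62} × {λ, μ}, {p62} × {λ, ν}, {p62} × {μ, ν}, {p62} × {λ, μ, ν}, {p61, p62} × {λ, μ}, {p61, p62} × {λ, ν}, {p61, p62} × {μ, ν}, {p61, p62} × {λ, μ, ν}}; |τ_{X×Y}| = 27.

Enumerate products U × V with U ∈ τ_X, V ∈ τ_Y (deduplicated):
  ∅ × ∅ = {} (∅)
  {p62} × {λ} = {(p62,λ)}
  {p62} × {μ} = {(p62,μ)}
  {p62} × {ν} = {(p62,ν)}
  {p61, p62} × {λ} = {(p61,λ), (p62,λ)}
  {p61, p62} × {μ} = {(p61,μ), (p62,μ)}
  {p61, p62} × {ν} = {(p61,ν), (p62,ν)}
  {p62} × {λ, μ} = {(p62,λ), (p62,μ)}
  {p62} × {λ, ν} = {(p62,λ), (p62,ν)}
  {p62} × {μ, ν} = {(p62,μ), (p62,ν)}
  {p62} × {λ, μ, ν} = {(p62,λ), (p62,μ), (p62,ν)}
  {p61, p62} × {λ, μ} = {(p61,λ), (p61,μ), (p62,λ), (p62,μ)}
  {p61, p62} × {λ, ν} = {(p61,λ), (p61,ν), (p62,λ), (p62,ν)}
  {p61, p62} × {μ, ν} = {(p61,μ), (p61,ν), (p62,μ), (p62,ν)}
  {p61, p62} × {λ, μ, ν} = {(p61,λ), (p61,μ), (p61,ν), (p62,λ), (p62,μ), (p62,ν)}
These 15 distinct sets form the basis B.
Close under arbitrary unions to get τ_{X×Y}; counting gives |τ_{X×Y}| = 27.


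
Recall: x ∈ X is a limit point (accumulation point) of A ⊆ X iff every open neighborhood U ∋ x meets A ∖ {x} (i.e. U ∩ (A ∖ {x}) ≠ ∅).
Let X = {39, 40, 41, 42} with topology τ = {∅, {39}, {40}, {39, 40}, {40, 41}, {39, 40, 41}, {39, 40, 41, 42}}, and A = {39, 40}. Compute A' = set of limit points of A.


A' = {41, 42}

For each x ∈ X, list the open sets U ∈ τ with x ∈ U, then check whether U ∩ (A ∖ {x}) ≠ ∅ for every such U.
  x = 39: open {39} ∋ x has {39} ∩ (A ∖ {39}) = ∅, so x is NOT a limit point.
  x = 40: open {40} ∋ x has {40} ∩ (A ∖ {40}) = ∅, so x is NOT a limit point.
  x = 41: opens ∋ x are {40, 41}, {39, 40, 41}, {39, 40, 41, 42}; each meets A ∖ {41}, so x IS a limit point.
  x = 42: opens ∋ x are {39, 40, 41, 42}; each meets A ∖ {42}, so x IS a limit point.
Collecting: A' = {41, 42}.


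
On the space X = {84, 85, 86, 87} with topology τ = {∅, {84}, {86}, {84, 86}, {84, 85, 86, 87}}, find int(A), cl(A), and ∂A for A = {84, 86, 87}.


int(A) = {84, 86}, cl(A) = {84, 85, 86, 87}, ∂A = {85, 87}.

Closed sets in (X, τ) are complements of opens:
  closed(X, τ) = {∅, {85, 87}, {84, 85, 87}, {85, 86, 87}, {84, 85, 86, 87}}.
int(A) = ⋃ {U ∈ τ : U ⊆ A}. Opens contained in A: ∅, {84}, {86}, {84, 86}.
Taking the union of these: int(A) = {84, 86}.
cl(A) = ⋂ {C closed : A ⊆ C}. Closed sets containing A: {84, 85, 86, 87}.
Intersecting these: cl(A) = {84, 85, 86, 87}.
∂A = cl(A) ∖ int(A) = {84, 85, 86, 87} ∖ {84, 86} = {85, 87}.


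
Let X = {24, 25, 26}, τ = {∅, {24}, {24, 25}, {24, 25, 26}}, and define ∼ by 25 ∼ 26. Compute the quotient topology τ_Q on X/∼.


X/∼ = {[24], [25=26]}; |τ_Q| = 3.

Equivalence classes: [24], [25=26].
Quotient map π: X → X/∼ sends 24 ↦ [24], 25 ↦ [25=26], 26 ↦ [25=26].
For each subset V ⊆ X/∼, compute π^{-1}(V) ⊆ X and check whether π^{-1}(V) ∈ τ. V is open in τ_Q iff π^{-1}(V) ∈ τ.
  V = {}: π^{-1}(V) = ∅ ∈ τ ✓.
  V = {[24]}: π^{-1}(V) = {24} ∈ τ ✓.
  V = {[25=26]}: π^{-1}(V) = {25, 26} ∉ τ ✗.
  V = {[24], [25=26]}: π^{-1}(V) = {24, 25, 26} ∈ τ ✓.
Open sets in the quotient: τ_Q = {{}, {[24]}, {[24], [25=26]}} (3 elements).


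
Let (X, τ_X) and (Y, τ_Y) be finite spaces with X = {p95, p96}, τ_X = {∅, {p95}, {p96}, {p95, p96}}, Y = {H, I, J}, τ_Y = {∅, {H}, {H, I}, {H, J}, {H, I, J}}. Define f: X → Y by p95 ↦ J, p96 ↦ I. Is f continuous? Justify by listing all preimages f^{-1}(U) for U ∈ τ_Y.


f IS continuous.

Compute f^{-1}(U) for each U ∈ τ_Y:
  U = ∅: f^{-1}(U) = ∅ ∈ τ_X ✓.
  U = {H}: f^{-1}(U) = ∅ ∈ τ_X ✓.
  U = {H, I}: f^{-1}(U) = {p96} ∈ τ_X ✓.
  U = {H, J}: f^{-1}(U) = {p95} ∈ τ_X ✓.
  U = {H, I, J}: f^{-1}(U) = {p95, p96} ∈ τ_X ✓.
Every preimage lies in τ_X, so f IS continuous.


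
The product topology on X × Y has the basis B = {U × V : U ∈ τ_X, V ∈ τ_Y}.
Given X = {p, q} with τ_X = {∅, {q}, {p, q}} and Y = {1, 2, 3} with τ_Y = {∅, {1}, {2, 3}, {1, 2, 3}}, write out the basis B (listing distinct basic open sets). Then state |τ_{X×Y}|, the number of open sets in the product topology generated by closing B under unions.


Basis B = {∅ × ∅, {q} × {1}, {p, q} × {1}, {q} × {2, 3}, {q} × {1, 2, 3}, {p, q} × {2, 3}, {p, q} × {1, 2, 3}}; |τ_{X×Y}| = 9.

Enumerate products U × V with U ∈ τ_X, V ∈ τ_Y (deduplicated):
  ∅ × ∅ = {} (∅)
  {q} × {1} = {(q,1)}
  {p, q} × {1} = {(p,1), (q,1)}
  {q} × {2, 3} = {(q,2), (q,3)}
  {q} × {1, 2, 3} = {(q,1), (q,2), (q,3)}
  {p, q} × {2, 3} = {(p,2), (p,3), (q,2), (q,3)}
  {p, q} × {1, 2, 3} = {(p,1), (p,2), (p,3), (q,1), (q,2), (q,3)}
These 7 distinct sets form the basis B.
Close under arbitrary unions to get τ_{X×Y}; counting gives |τ_{X×Y}| = 9.


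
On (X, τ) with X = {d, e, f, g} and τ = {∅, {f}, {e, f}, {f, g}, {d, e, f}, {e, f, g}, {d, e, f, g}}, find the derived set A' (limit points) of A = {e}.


A' = {d}

For each x ∈ X, list the open sets U ∈ τ with x ∈ U, then check whether U ∩ (A ∖ {x}) ≠ ∅ for every such U.
  x = d: opens ∋ x are {d, e, f}, {d, e, f, g}; each meets A ∖ {d}, so x IS a limit point.
  x = e: open {e, f} ∋ x has {e, f} ∩ (A ∖ {e}) = ∅, so x is NOT a limit point.
  x = f: open {f} ∋ x has {f} ∩ (A ∖ {f}) = ∅, so x is NOT a limit point.
  x = g: open {f, g} ∋ x has {f, g} ∩ (A ∖ {g}) = ∅, so x is NOT a limit point.
Collecting: A' = {d}.


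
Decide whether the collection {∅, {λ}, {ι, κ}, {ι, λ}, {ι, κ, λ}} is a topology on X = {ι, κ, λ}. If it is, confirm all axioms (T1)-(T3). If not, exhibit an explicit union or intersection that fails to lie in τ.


τ is NOT a topology on X.

Axiom (T1): ∅ ∈ τ? Yes; X ∈ τ? Yes.
Axiom (T2/T3): check pairwise unions and intersections of members of τ.
Counterexample for (T3): {ι, κ} ∩ {ι, λ} = {ι} ∉ τ. Therefore τ is NOT a topology.


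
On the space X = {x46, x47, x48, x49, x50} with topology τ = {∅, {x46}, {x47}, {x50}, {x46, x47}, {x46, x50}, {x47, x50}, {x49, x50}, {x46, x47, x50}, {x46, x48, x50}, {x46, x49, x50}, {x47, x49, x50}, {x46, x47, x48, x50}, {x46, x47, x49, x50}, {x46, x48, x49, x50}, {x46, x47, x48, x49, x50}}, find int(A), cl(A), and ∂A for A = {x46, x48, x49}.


int(A) = {x46}, cl(A) = {x46, x48, x49}, ∂A = {x48, x49}.

Closed sets in (X, τ) are complements of opens:
  closed(X, τ) = {∅, {x47}, {x48}, {x49}, {x46, x48}, {x47, x48}, {x47, x49}, {x48, x49}, {x46, x47, x48}, {x46, x48, x49}, {x47, x48, x49}, {x48, x49, x50}, {x46, x47, x48, x49}, {x46, x48, x49, x50}, {x47, x48, x49, x50}, {x46, x47, x48, x49, x50}}.
int(A) = ⋃ {U ∈ τ : U ⊆ A}. Opens contained in A: ∅, {x46}.
Taking the union of these: int(A) = {x46}.
cl(A) = ⋂ {C closed : A ⊆ C}. Closed sets containing A: {x46, x48, x49}, {x46, x47, x48, x49}, {x46, x48, x49, x50}, {x46, x47, x48, x49, x50}.
Intersecting these: cl(A) = {x46, x48, x49}.
∂A = cl(A) ∖ int(A) = {x46, x48, x49} ∖ {x46} = {x48, x49}.


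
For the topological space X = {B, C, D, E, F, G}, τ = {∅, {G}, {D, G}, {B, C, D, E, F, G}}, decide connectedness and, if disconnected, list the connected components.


(X, τ) is connected.

Find clopen sets (U ∈ τ with X ∖ U ∈ τ):
  U = ∅, X ∖ U = {B, C, D, E, F, G} — both open, so U is clopen.
  U = {B, C, D, E, F, G}, X ∖ U = ∅ — both open, so U is clopen.
Only trivial clopens (∅ and X) exist, so (X, τ) is connected.
Compute connected components by grouping points that agree on all clopens:
  component: {B, C, D, E, F, G}


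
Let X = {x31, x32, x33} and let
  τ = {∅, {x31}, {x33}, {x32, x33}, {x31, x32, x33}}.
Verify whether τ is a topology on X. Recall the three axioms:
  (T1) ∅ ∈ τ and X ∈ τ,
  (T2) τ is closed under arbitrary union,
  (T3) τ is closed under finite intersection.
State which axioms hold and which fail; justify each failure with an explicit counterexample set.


τ is NOT a topology on X.

Axiom (T1): ∅ ∈ τ? Yes; X ∈ τ? Yes.
Axiom (T2/T3): check pairwise unions and intersections of members of τ.
Counterexample for (T2): {x31} ∪ {x33} = {x31, x33} ∉ τ. Therefore τ is NOT a topology.


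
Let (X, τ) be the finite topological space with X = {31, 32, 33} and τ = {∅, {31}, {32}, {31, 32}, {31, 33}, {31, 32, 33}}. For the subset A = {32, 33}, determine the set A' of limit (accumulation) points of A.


A' = ∅

For each x ∈ X, list the open sets U ∈ τ with x ∈ U, then check whether U ∩ (A ∖ {x}) ≠ ∅ for every such U.
  x = 31: open {31} ∋ x has {31} ∩ (A ∖ {31}) = ∅, so x is NOT a limit point.
  x = 32: open {32} ∋ x has {32} ∩ (A ∖ {32}) = ∅, so x is NOT a limit point.
  x = 33: open {31, 33} ∋ x has {31, 33} ∩ (A ∖ {33}) = ∅, so x is NOT a limit point.
Collecting: A' = ∅.


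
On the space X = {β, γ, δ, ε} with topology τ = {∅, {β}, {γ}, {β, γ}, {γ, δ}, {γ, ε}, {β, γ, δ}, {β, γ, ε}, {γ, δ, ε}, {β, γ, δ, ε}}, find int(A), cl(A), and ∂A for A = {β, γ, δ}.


int(A) = {β, γ, δ}, cl(A) = {β, γ, δ, ε}, ∂A = {ε}.

Closed sets in (X, τ) are complements of opens:
  closed(X, τ) = {∅, {β}, {δ}, {ε}, {β, δ}, {β, ε}, {δ, ε}, {β, δ, ε}, {γ, δ, ε}, {β, γ, δ, ε}}.
int(A) = ⋃ {U ∈ τ : U ⊆ A}. Opens contained in A: ∅, {β}, {γ}, {β, γ}, {γ, δ}, {β, γ, δ}.
Taking the union of these: int(A) = {β, γ, δ}.
cl(A) = ⋂ {C closed : A ⊆ C}. Closed sets containing A: {β, γ, δ, ε}.
Intersecting these: cl(A) = {β, γ, δ, ε}.
∂A = cl(A) ∖ int(A) = {β, γ, δ, ε} ∖ {β, γ, δ} = {ε}.


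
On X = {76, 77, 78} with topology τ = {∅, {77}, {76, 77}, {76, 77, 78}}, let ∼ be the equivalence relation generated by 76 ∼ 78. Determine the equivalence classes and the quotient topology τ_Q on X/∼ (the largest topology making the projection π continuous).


X/∼ = {[76=78], [77]}; |τ_Q| = 3.

Equivalence classes: [76=78], [77].
Quotient map π: X → X/∼ sends 76 ↦ [76=78], 77 ↦ [77], 78 ↦ [76=78].
For each subset V ⊆ X/∼, compute π^{-1}(V) ⊆ X and check whether π^{-1}(V) ∈ τ. V is open in τ_Q iff π^{-1}(V) ∈ τ.
  V = {}: π^{-1}(V) = ∅ ∈ τ ✓.
  V = {[76=78]}: π^{-1}(V) = {76, 78} ∉ τ ✗.
  V = {[77]}: π^{-1}(V) = {77} ∈ τ ✓.
  V = {[76=78], [77]}: π^{-1}(V) = {76, 77, 78} ∈ τ ✓.
Open sets in the quotient: τ_Q = {{}, {[77]}, {[76=78], [77]}} (3 elements).


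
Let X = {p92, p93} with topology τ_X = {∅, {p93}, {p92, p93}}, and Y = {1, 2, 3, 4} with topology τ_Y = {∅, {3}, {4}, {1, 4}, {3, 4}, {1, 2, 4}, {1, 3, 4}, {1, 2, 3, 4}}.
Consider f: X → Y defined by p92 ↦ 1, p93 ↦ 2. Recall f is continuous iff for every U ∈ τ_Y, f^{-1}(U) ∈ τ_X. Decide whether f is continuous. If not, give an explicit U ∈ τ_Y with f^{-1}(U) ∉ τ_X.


f is NOT continuous.

Compute f^{-1}(U) for each U ∈ τ_Y:
  U = ∅: f^{-1}(U) = ∅ ∈ τ_X ✓.
  U = {3}: f^{-1}(U) = ∅ ∈ τ_X ✓.
  U = {4}: f^{-1}(U) = ∅ ∈ τ_X ✓.
  U = {1, 4}: f^{-1}(U) = {p92} ∉ τ_X ✗.
  U = {3, 4}: f^{-1}(U) = ∅ ∈ τ_X ✓.
  U = {1, 2, 4}: f^{-1}(U) = {p92, p93} ∈ τ_X ✓.
  U = {1, 3, 4}: f^{-1}(U) = {p92} ∉ τ_X ✗.
  U = {1, 2, 3, 4}: f^{-1}(U) = {p92, p93} ∈ τ_X ✓.
Found U = {1, 4} with f^{-1}(U) = {p92} not in τ_X. Therefore f is NOT continuous.


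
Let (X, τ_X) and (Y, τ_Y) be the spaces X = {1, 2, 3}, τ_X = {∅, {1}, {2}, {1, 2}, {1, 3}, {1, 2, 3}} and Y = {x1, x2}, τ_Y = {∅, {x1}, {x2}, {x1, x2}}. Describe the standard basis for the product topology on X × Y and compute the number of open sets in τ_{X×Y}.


Basis B = {∅ × ∅, {1} × {x1}, {1} × {x2}, {2} × {x1}, {2} × {x2}, {1} × {x1, x2}, {1, 2} × {x1}, {1, 3} × {x1}, {1, 2} × {x2}, {1, 3} × {x2}, {2} × {x1, x2}, {1, 2, 3} × {x1}, {1, 2, 3} × {x2}, {1, 2} × {x1, x2}, {1, 3} × {x1, x2}, {1, 2, 3} × {x1, x2}}; |τ_{X×Y}| = 36.

Enumerate products U × V with U ∈ τ_X, V ∈ τ_Y (deduplicated):
  ∅ × ∅ = {} (∅)
  {1} × {x1} = {(1,x1)}
  {1} × {x2} = {(1,x2)}
  {2} × {x1} = {(2,x1)}
  {2} × {x2} = {(2,x2)}
  {1} × {x1, x2} = {(1,x1), (1,x2)}
  {1, 2} × {x1} = {(1,x1), (2,x1)}
  {1, 3} × {x1} = {(1,x1), (3,x1)}
  {1, 2} × {x2} = {(1,x2), (2,x2)}
  {1, 3} × {x2} = {(1,x2), (3,x2)}
  {2} × {x1, x2} = {(2,x1), (2,x2)}
  {1, 2, 3} × {x1} = {(1,x1), (2,x1), (3,x1)}
  {1, 2, 3} × {x2} = {(1,x2), (2,x2), (3,x2)}
  {1, 2} × {x1, x2} = {(1,x1), (1,x2), (2,x1), (2,x2)}
  {1, 3} × {x1, x2} = {(1,x1), (1,x2), (3,x1), (3,x2)}
  {1, 2, 3} × {x1, x2} = {(1,x1), (1,x2), (2,x1), (2,x2), (3,x1), (3,x2)}
These 16 distinct sets form the basis B.
Close under arbitrary unions to get τ_{X×Y}; counting gives |τ_{X×Y}| = 36.


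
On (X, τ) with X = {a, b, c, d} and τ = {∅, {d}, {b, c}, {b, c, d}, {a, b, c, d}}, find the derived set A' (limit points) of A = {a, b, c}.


A' = {a, b, c}

For each x ∈ X, list the open sets U ∈ τ with x ∈ U, then check whether U ∩ (A ∖ {x}) ≠ ∅ for every such U.
  x = a: opens ∋ x are {a, b, c, d}; each meets A ∖ {a}, so x IS a limit point.
  x = b: opens ∋ x are {b, c}, {b, c, d}, {a, b, c, d}; each meets A ∖ {b}, so x IS a limit point.
  x = c: opens ∋ x are {b, c}, {b, c, d}, {a, b, c, d}; each meets A ∖ {c}, so x IS a limit point.
  x = d: open {d} ∋ x has {d} ∩ (A ∖ {d}) = ∅, so x is NOT a limit point.
Collecting: A' = {a, b, c}.


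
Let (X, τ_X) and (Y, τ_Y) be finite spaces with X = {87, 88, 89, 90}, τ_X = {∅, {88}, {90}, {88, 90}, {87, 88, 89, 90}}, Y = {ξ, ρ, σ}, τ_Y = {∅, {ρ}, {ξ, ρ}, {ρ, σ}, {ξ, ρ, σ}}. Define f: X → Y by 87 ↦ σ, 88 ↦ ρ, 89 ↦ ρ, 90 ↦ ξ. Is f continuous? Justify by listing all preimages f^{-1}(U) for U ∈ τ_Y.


f is NOT continuous.

Compute f^{-1}(U) for each U ∈ τ_Y:
  U = ∅: f^{-1}(U) = ∅ ∈ τ_X ✓.
  U = {ρ}: f^{-1}(U) = {88, 89} ∉ τ_X ✗.
  U = {ξ, ρ}: f^{-1}(U) = {88, 89, 90} ∉ τ_X ✗.
  U = {ρ, σ}: f^{-1}(U) = {87, 88, 89} ∉ τ_X ✗.
  U = {ξ, ρ, σ}: f^{-1}(U) = {87, 88, 89, 90} ∈ τ_X ✓.
Found U = {ρ} with f^{-1}(U) = {88, 89} not in τ_X. Therefore f is NOT continuous.


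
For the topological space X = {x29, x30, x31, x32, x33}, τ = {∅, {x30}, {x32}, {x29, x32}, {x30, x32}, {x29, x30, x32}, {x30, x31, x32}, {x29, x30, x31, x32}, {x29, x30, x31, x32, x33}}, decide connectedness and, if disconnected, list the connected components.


(X, τ) is connected.

Find clopen sets (U ∈ τ with X ∖ U ∈ τ):
  U = ∅, X ∖ U = {x29, x30, x31, x32, x33} — both open, so U is clopen.
  U = {x29, x30, x31, x32, x33}, X ∖ U = ∅ — both open, so U is clopen.
Only trivial clopens (∅ and X) exist, so (X, τ) is connected.
Compute connected components by grouping points that agree on all clopens:
  component: {x29, x30, x31, x32, x33}


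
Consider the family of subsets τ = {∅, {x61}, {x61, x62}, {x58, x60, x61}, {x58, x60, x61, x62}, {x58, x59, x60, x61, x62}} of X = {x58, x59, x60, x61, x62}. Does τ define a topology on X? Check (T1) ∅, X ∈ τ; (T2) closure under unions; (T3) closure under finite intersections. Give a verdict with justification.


τ IS a topology on X.

Axiom (T1): ∅ ∈ τ? Yes; X ∈ τ? Yes.
Axiom (T2/T3): check pairwise unions and intersections of members of τ.
All pairwise intersections and unions checked — each lies in τ. Therefore τ satisfies (T1), (T2), (T3): it IS a topology on X.


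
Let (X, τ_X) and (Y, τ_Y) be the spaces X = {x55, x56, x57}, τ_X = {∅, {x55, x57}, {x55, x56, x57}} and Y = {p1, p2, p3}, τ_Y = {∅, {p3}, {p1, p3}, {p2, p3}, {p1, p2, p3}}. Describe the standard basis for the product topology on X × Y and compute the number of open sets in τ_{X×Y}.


Basis B = {∅ × ∅, {x55, x57} × {p3}, {x55, x56, x57} × {p3}, {x55, x57} × {p1, p3}, {x55, x57} × {p2, p3}, {x55, x57} × {p1, p2, p3}, {x55, x56, x57} × {p1, p3}, {x55, x56, x57} × {p2, p3}, {x55, x56, x57} × {p1, p2, p3}}; |τ_{X×Y}| = 14.

Enumerate products U × V with U ∈ τ_X, V ∈ τ_Y (deduplicated):
  ∅ × ∅ = {} (∅)
  {x55, x57} × {p3} = {(x55,p3), (x57,p3)}
  {x55, x56, x57} × {p3} = {(x55,p3), (x56,p3), (x57,p3)}
  {x55, x57} × {p1, p3} = {(x55,p1), (x55,p3), (x57,p1), (x57,p3)}
  {x55, x57} × {p2, p3} = {(x55,p2), (x55,p3), (x57,p2), (x57,p3)}
  {x55, x57} × {p1, p2, p3} = {(x55,p1), (x55,p2), (x55,p3), (x57,p1), (x57,p2), (x57,p3)}
  {x55, x56, x57} × {p1, p3} = {(x55,p1), (x55,p3), (x56,p1), (x56,p3), (x57,p1), (x57,p3)}
  {x55, x56, x57} × {p2, p3} = {(x55,p2), (x55,p3), (x56,p2), (x56,p3), (x57,p2), (x57,p3)}
  {x55, x56, x57} × {p1, p2, p3} = {(x55,p1), (x55,p2), (x55,p3), (x56,p1), (x56,p2), (x56,p3), (x57,p1), (x57,p2), (x57,p3)}
These 9 distinct sets form the basis B.
Close under arbitrary unions to get τ_{X×Y}; counting gives |τ_{X×Y}| = 14.


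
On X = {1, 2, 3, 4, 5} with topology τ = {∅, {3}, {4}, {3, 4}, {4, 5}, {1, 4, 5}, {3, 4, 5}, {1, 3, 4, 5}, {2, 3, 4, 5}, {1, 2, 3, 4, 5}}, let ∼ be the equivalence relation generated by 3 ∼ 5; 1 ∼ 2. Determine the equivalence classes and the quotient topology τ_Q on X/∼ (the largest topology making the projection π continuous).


X/∼ = {[1=2], [3=5], [4]}; |τ_Q| = 4.

Equivalence classes: [1=2], [3=5], [4].
Quotient map π: X → X/∼ sends 1 ↦ [1=2], 2 ↦ [1=2], 3 ↦ [3=5], 4 ↦ [4], 5 ↦ [3=5].
For each subset V ⊆ X/∼, compute π^{-1}(V) ⊆ X and check whether π^{-1}(V) ∈ τ. V is open in τ_Q iff π^{-1}(V) ∈ τ.
  V = {}: π^{-1}(V) = ∅ ∈ τ ✓.
  V = {[1=2]}: π^{-1}(V) = {1, 2} ∉ τ ✗.
  V = {[3=5]}: π^{-1}(V) = {3, 5} ∉ τ ✗.
  V = {[1=2], [3=5]}: π^{-1}(V) = {1, 2, 3, 5} ∉ τ ✗.
  V = {[4]}: π^{-1}(V) = {4} ∈ τ ✓.
  V = {[1=2], [4]}: π^{-1}(V) = {1, 2, 4} ∉ τ ✗.
  V = {[3=5], [4]}: π^{-1}(V) = {3, 4, 5} ∈ τ ✓.
  V = {[1=2], [3=5], [4]}: π^{-1}(V) = {1, 2, 3, 4, 5} ∈ τ ✓.
Open sets in the quotient: τ_Q = {{}, {[4]}, {[3=5], [4]}, {[1=2], [3=5], [4]}} (4 elements).


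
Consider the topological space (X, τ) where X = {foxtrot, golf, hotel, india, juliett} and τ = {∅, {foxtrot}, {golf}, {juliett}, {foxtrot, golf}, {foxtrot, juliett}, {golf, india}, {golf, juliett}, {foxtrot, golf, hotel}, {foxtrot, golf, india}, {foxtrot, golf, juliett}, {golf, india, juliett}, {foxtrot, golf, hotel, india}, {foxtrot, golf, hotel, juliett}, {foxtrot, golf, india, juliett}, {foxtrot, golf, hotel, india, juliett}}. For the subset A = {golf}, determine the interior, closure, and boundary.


int(A) = {golf}, cl(A) = {golf, hotel, india}, ∂A = {hotel, india}.

Closed sets in (X, τ) are complements of opens:
  closed(X, τ) = {∅, {hotel}, {india}, {juliett}, {foxtrot, hotel}, {hotel, india}, {hotel, juliett}, {india, juliett}, {foxtrot, hotel, india}, {foxtrot, hotel, juliett}, {golf, hotel, india}, {hotel, india, juliett}, {foxtrot, golf, hotel, india}, {foxtrot, hotel, india, juliett}, {golf, hotel, india, juliett}, {foxtrot, golf, hotel, india, juliett}}.
int(A) = ⋃ {U ∈ τ : U ⊆ A}. Opens contained in A: ∅, {golf}.
Taking the union of these: int(A) = {golf}.
cl(A) = ⋂ {C closed : A ⊆ C}. Closed sets containing A: {golf, hotel, india}, {foxtrot, golf, hotel, india}, {golf, hotel, india, juliett}, {foxtrot, golf, hotel, india, juliett}.
Intersecting these: cl(A) = {golf, hotel, india}.
∂A = cl(A) ∖ int(A) = {golf, hotel, india} ∖ {golf} = {hotel, india}.


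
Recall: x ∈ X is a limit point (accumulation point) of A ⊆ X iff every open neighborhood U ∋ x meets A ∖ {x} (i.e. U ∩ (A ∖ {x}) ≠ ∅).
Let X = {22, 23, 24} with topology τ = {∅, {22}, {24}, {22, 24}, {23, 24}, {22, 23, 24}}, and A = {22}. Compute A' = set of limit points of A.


A' = ∅

For each x ∈ X, list the open sets U ∈ τ with x ∈ U, then check whether U ∩ (A ∖ {x}) ≠ ∅ for every such U.
  x = 22: open {22} ∋ x has {22} ∩ (A ∖ {22}) = ∅, so x is NOT a limit point.
  x = 23: open {23, 24} ∋ x has {23, 24} ∩ (A ∖ {23}) = ∅, so x is NOT a limit point.
  x = 24: open {24} ∋ x has {24} ∩ (A ∖ {24}) = ∅, so x is NOT a limit point.
Collecting: A' = ∅.


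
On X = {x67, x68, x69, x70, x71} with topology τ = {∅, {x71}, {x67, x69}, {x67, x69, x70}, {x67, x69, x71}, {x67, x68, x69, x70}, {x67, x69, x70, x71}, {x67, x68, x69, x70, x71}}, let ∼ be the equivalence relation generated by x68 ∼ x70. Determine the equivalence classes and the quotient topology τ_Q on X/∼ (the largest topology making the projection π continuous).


X/∼ = {[x67], [x68=x70], [x69], [x71]}; |τ_Q| = 6.

Equivalence classes: [x67], [x68=x70], [x69], [x71].
Quotient map π: X → X/∼ sends x67 ↦ [x67], x68 ↦ [x68=x70], x69 ↦ [x69], x70 ↦ [x68=x70], x71 ↦ [x71].
For each subset V ⊆ X/∼, compute π^{-1}(V) ⊆ X and check whether π^{-1}(V) ∈ τ. V is open in τ_Q iff π^{-1}(V) ∈ τ.
  V = {}: π^{-1}(V) = ∅ ∈ τ ✓.
  V = {[x67]}: π^{-1}(V) = {x67} ∉ τ ✗.
  V = {[x68=x70]}: π^{-1}(V) = {x68, x70} ∉ τ ✗.
  V = {[x67], [x68=x70]}: π^{-1}(V) = {x67, x68, x70} ∉ τ ✗.
  V = {[x69]}: π^{-1}(V) = {x69} ∉ τ ✗.
  V = {[x67], [x69]}: π^{-1}(V) = {x67, x69} ∈ τ ✓.
  V = {[x68=x70], [x69]}: π^{-1}(V) = {x68, x69, x70} ∉ τ ✗.
  V = {[x67], [x68=x70], [x69]}: π^{-1}(V) = {x67, x68, x69, x70} ∈ τ ✓.
  V = {[x71]}: π^{-1}(V) = {x71} ∈ τ ✓.
  V = {[x67], [x71]}: π^{-1}(V) = {x67, x71} ∉ τ ✗.
  V = {[x68=x70], [x71]}: π^{-1}(V) = {x68, x70, x71} ∉ τ ✗.
  V = {[x67], [x68=x70], [x71]}: π^{-1}(V) = {x67, x68, x70, x71} ∉ τ ✗.
  V = {[x69], [x71]}: π^{-1}(V) = {x69, x71} ∉ τ ✗.
  V = {[x67], [x69], [x71]}: π^{-1}(V) = {x67, x69, x71} ∈ τ ✓.
  V = {[x68=x70], [x69], [x71]}: π^{-1}(V) = {x68, x69, x70, x71} ∉ τ ✗.
  V = {[x67], [x68=x70], [x69], [x71]}: π^{-1}(V) = {x67, x68, x69, x70, x71} ∈ τ ✓.
Open sets in the quotient: τ_Q = {{}, {[x67], [x69]}, {[x67], [x68=x70], [x69]}, {[x71]}, {[x67], [x69], [x71]}, {[x67], [x68=x70], [x69], [x71]}} (6 elements).


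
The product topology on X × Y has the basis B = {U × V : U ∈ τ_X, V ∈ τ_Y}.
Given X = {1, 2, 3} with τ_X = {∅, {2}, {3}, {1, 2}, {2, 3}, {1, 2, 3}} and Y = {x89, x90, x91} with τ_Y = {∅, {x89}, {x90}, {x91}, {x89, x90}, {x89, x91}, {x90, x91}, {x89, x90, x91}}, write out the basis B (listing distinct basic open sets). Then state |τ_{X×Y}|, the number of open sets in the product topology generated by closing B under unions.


Basis B = {∅ × ∅, {2} × {x89}, {2} × {x90}, {2} × {x91}, {3} × {x89}, {3} × {x90}, {3} × {x91}, {1, 2} × {x89}, {1, 2} × {x90}, {1, 2} × {x91}, {2} × {x89, x90}, {2} × {x89, x91}, {2, 3} × {x89}, {2} × {x90, x91}, {2, 3} × {x90}, {2, 3} × {x91}, {3} × {x89, x90}, {3} × {x89, x91}, {3} × {x90, x91}, {1, 2, 3} × {x89}, {1, 2, 3} × {x90}, {1, 2, 3} × {x91}, {2} × {x89, x90, x91}, {3} × {x89, x90, x91}, {1, 2} × {x89, x90}, {1, 2} × {x89, x91}, {1, 2} × {x90, x91}, {2, 3} × {x89, x90}, {2, 3} × {x89, x91}, {2, 3} × {x90, x91}, {1, 2} × {x89, x90, x91}, {1, 2, 3} × {x89, x90}, {1, 2, 3} × {x89, x91}, {1, 2, 3} × {x90, x91}, {2, 3} × {x89, x90, x91}, {1, 2, 3} × {x89, x90, x91}}; |τ_{X×Y}| = 216.

Enumerate products U × V with U ∈ τ_X, V ∈ τ_Y (deduplicated):
  ∅ × ∅ = {} (∅)
  {2} × {x89} = {(2,x89)}
  {2} × {x90} = {(2,x90)}
  {2} × {x91} = {(2,x91)}
  {3} × {x89} = {(3,x89)}
  {3} × {x90} = {(3,x90)}
  {3} × {x91} = {(3,x91)}
  {1, 2} × {x89} = {(1,x89), (2,x89)}
  {1, 2} × {x90} = {(1,x90), (2,x90)}
  {1, 2} × {x91} = {(1,x91), (2,x91)}
  {2} × {x89, x90} = {(2,x89), (2,x90)}
  {2} × {x89, x91} = {(2,x89), (2,x91)}
  {2, 3} × {x89} = {(2,x89), (3,x89)}
  {2} × {x90, x91} = {(2,x90), (2,x91)}
  {2, 3} × {x90} = {(2,x90), (3,x90)}
  {2, 3} × {x91} = {(2,x91), (3,x91)}
  {3} × {x89, x90} = {(3,x89), (3,x90)}
  {3} × {x89, x91} = {(3,x89), (3,x91)}
  {3} × {x90, x91} = {(3,x90), (3,x91)}
  {1, 2, 3} × {x89} = {(1,x89), (2,x89), (3,x89)}
  {1, 2, 3} × {x90} = {(1,x90), (2,x90), (3,x90)}
  {1, 2, 3} × {x91} = {(1,x91), (2,x91), (3,x91)}
  {2} × {x89, x90, x91} = {(2,x89), (2,x90), (2,x91)}
  {3} × {x89, x90, x91} = {(3,x89), (3,x90), (3,x91)}
  {1, 2} × {x89, x90} = {(1,x89), (1,x90), (2,x89), (2,x90)}
  {1, 2} × {x89, x91} = {(1,x89), (1,x91), (2,x89), (2,x91)}
  {1, 2} × {x90, x91} = {(1,x90), (1,x91), (2,x90), (2,x91)}
  {2, 3} × {x89, x90} = {(2,x89), (2,x90), (3,x89), (3,x90)}
  {2, 3} × {x89, x91} = {(2,x89), (2,x91), (3,x89), (3,x91)}
  {2, 3} × {x90, x91} = {(2,x90), (2,x91), (3,x90), (3,x91)}
  {1, 2} × {x89, x90, x91} = {(1,x89), (1,x90), (1,x91), (2,x89), (2,x90), (2,x91)}
  {1, 2, 3} × {x89, x90} = {(1,x89), (1,x90), (2,x89), (2,x90), (3,x89), (3,x90)}
  {1, 2, 3} × {x89, x91} = {(1,x89), (1,x91), (2,x89), (2,x91), (3,x89), (3,x91)}
  {1, 2, 3} × {x90, x91} = {(1,x90), (1,x91), (2,x90), (2,x91), (3,x90), (3,x91)}
  {2, 3} × {x89, x90, x91} = {(2,x89), (2,x90), (2,x91), (3,x89), (3,x90), (3,x91)}
  {1, 2, 3} × {x89, x90, x91} = {(1,x89), (1,x90), (1,x91), (2,x89), (2,x90), (2,x91), (3,x89), (3,x90), (3,x91)}
These 36 distinct sets form the basis B.
Close under arbitrary unions to get τ_{X×Y}; counting gives |τ_{X×Y}| = 216.


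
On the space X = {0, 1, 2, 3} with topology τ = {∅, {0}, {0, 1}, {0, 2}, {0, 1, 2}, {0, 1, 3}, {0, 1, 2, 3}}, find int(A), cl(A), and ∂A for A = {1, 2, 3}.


int(A) = ∅, cl(A) = {1, 2, 3}, ∂A = {1, 2, 3}.

Closed sets in (X, τ) are complements of opens:
  closed(X, τ) = {∅, {2}, {3}, {1, 3}, {2, 3}, {1, 2, 3}, {0, 1, 2, 3}}.
int(A) = ⋃ {U ∈ τ : U ⊆ A}. Opens contained in A: ∅.
Taking the union of these: int(A) = ∅.
cl(A) = ⋂ {C closed : A ⊆ C}. Closed sets containing A: {1, 2, 3}, {0, 1, 2, 3}.
Intersecting these: cl(A) = {1, 2, 3}.
∂A = cl(A) ∖ int(A) = {1, 2, 3} ∖ ∅ = {1, 2, 3}.


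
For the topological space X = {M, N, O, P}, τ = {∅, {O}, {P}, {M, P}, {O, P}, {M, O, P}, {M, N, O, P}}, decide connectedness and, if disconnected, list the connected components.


(X, τ) is connected.

Find clopen sets (U ∈ τ with X ∖ U ∈ τ):
  U = ∅, X ∖ U = {M, N, O, P} — both open, so U is clopen.
  U = {M, N, O, P}, X ∖ U = ∅ — both open, so U is clopen.
Only trivial clopens (∅ and X) exist, so (X, τ) is connected.
Compute connected components by grouping points that agree on all clopens:
  component: {M, N, O, P}


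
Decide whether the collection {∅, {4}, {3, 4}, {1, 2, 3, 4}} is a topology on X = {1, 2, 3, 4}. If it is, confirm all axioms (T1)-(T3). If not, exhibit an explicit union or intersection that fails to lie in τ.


τ IS a topology on X.

Axiom (T1): ∅ ∈ τ? Yes; X ∈ τ? Yes.
Axiom (T2/T3): check pairwise unions and intersections of members of τ.
All pairwise intersections and unions checked — each lies in τ. Therefore τ satisfies (T1), (T2), (T3): it IS a topology on X.


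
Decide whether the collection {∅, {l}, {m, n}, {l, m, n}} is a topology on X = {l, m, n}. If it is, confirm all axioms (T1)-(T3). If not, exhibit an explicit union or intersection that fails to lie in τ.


τ IS a topology on X.

Axiom (T1): ∅ ∈ τ? Yes; X ∈ τ? Yes.
Axiom (T2/T3): check pairwise unions and intersections of members of τ.
All pairwise intersections and unions checked — each lies in τ. Therefore τ satisfies (T1), (T2), (T3): it IS a topology on X.


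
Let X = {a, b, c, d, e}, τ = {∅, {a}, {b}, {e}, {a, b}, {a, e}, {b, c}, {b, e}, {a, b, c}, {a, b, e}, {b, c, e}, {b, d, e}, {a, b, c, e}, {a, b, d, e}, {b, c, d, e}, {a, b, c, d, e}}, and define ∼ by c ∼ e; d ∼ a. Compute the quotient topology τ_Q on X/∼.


X/∼ = {[a=d], [b], [c=e]}; |τ_Q| = 4.

Equivalence classes: [a=d], [b], [c=e].
Quotient map π: X → X/∼ sends a ↦ [a=d], b ↦ [b], c ↦ [c=e], d ↦ [a=d], e ↦ [c=e].
For each subset V ⊆ X/∼, compute π^{-1}(V) ⊆ X and check whether π^{-1}(V) ∈ τ. V is open in τ_Q iff π^{-1}(V) ∈ τ.
  V = {}: π^{-1}(V) = ∅ ∈ τ ✓.
  V = {[a=d]}: π^{-1}(V) = {a, d} ∉ τ ✗.
  V = {[b]}: π^{-1}(V) = {b} ∈ τ ✓.
  V = {[a=d], [b]}: π^{-1}(V) = {a, b, d} ∉ τ ✗.
  V = {[c=e]}: π^{-1}(V) = {c, e} ∉ τ ✗.
  V = {[a=d], [c=e]}: π^{-1}(V) = {a, c, d, e} ∉ τ ✗.
  V = {[b], [c=e]}: π^{-1}(V) = {b, c, e} ∈ τ ✓.
  V = {[a=d], [b], [c=e]}: π^{-1}(V) = {a, b, c, d, e} ∈ τ ✓.
Open sets in the quotient: τ_Q = {{}, {[b]}, {[b], [c=e]}, {[a=d], [b], [c=e]}} (4 elements).
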